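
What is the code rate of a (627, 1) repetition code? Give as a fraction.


Rate = k/n = 1/627

1/627


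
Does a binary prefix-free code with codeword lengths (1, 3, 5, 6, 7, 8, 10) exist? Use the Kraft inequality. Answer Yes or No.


Kraft sum = sum(2^(-l_i)) = 0.6846, need <= 1. Result: satisfied (a binary prefix-free code with these lengths exists)

Yes


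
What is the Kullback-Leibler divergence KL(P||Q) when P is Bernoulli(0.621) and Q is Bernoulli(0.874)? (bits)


KL = p*log2(p/q) + (1-p)*log2((1-p)/(1-q)) = 0.621*log2(0.621/0.874) + 0.379*log2(0.379/0.126) = 0.296

0.296 bits


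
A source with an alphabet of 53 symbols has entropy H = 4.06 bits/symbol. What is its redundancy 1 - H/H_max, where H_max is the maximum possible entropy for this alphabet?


H_max = log2(K) = log2(53) = 5.7279 bits/symbol. Redundancy = 1 - H/H_max = 1 - 4.06/5.7279 = 1 - 0.7088 = 0.2912

0.2912


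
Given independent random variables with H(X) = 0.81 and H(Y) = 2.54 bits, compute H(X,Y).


For independent variables, H(X,Y) = H(X) + H(Y) = 0.81 + 2.54 = 3.35

3.35 bits


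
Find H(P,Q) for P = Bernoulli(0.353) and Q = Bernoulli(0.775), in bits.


H(P,Q) = -p*log2(q) - (1-p)*log2(1-q). -0.353*log2(0.775) = 0.129809; -0.647*log2(0.225) = 1.392346. H(P,Q) = 0.129809 + 1.392346 = 1.5222

1.5222 bits


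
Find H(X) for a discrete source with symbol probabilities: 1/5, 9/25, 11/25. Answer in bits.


H = -sum(p_i * log2(p_i)). Terms: -(1/5)*log2(1/5) = 0.464386; -(9/25)*log2(9/25) = 0.530615; -(11/25)*log2(11/25) = 0.521147. H = 0.464386 + 0.530615 + 0.521147 = 1.5161

1.5161 bits


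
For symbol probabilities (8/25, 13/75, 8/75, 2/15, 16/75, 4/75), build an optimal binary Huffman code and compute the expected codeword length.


Huffman construction (repeatedly merge the two least-probable nodes; each merge adds 1 bit to every symbol beneath it): 4/75 + 8/75 = 4/25; 2/15 + 4/25 = 22/75; 13/75 + 16/75 = 29/75; 22/75 + 8/25 = 46/75; 29/75 + 46/75 = 1. Resulting codeword lengths (in the order the probabilities were given): (2, 2, 4, 3, 2, 4). L_avg = sum(p_i * l_i) = 8/25*2 + 13/75*2 + 8/75*4 + 2/15*3 + 16/75*2 + 4/75*4 = 184/75 = 2.4533

2.4533 bits


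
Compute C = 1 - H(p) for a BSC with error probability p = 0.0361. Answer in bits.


H(p) = -p*log2(p) - (1-p)*log2(1-p) = -0.0361*log2(0.0361) - 0.9639*log2(0.9639) = 0.172986 + 0.051130 = 0.2241. C = 1 - H(p) = 1 - 0.2241 = 0.7759

0.7759 bits


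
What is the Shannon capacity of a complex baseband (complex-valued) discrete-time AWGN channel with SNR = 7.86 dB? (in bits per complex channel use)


SNR_linear = 10^(7.86/10) = 6.1094; C = log2(1 + SNR_linear) = log2(1 + 6.1094) = 2.8297

2.8297 bits/channel use


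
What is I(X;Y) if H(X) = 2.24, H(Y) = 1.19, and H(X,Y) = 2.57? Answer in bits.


I(X;Y) = H(X) + H(Y) - H(X,Y) = 2.24 + 1.19 - 2.57 = 0.86

0.86 bits


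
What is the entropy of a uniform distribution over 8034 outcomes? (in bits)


H = log2(n) = log2(8034) = 12.9719

12.9719 bits


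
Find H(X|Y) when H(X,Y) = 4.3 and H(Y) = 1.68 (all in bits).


H(X|Y) = H(X,Y) - H(Y) = 4.3 - 1.68 = 2.62

2.62 bits


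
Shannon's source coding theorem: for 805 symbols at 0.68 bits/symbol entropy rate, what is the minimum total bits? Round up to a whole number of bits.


Minimum bits >= n * H = 805 * 0.68 = 547.4, rounded up to a whole number of bits = 548

548 bits


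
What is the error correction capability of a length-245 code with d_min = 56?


Correction capability = floor((d-1)/2) = floor((56-1)/2) = 27

27 errors


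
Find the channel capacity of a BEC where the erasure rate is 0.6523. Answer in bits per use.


C = 1 - epsilon = 1 - 0.6523 = 0.3477

0.3477 bits


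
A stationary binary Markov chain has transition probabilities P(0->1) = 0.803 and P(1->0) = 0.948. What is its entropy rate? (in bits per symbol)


Stationary distribution: pi_0 = p10/(p01+p10) = 0.5414, pi_1 = 0.4586. Entropy rate H' = pi_0*H(p01) + pi_1*H(p10) = 0.5414*0.7159 + 0.4586*0.2948 = 0.5228

0.5228 bits/symbol


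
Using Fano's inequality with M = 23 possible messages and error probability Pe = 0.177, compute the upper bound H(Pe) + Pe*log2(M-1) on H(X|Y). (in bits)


H(Pe) = -Pe*log2(Pe) - (1-Pe)*log2(1-Pe) = -0.177*log2(0.177) - 0.823*log2(0.823) = 0.442178 + 0.231292 = 0.6735. Pe*log2(M-1) = 0.177*log2(22) = 0.789319. Bound = H(Pe) + Pe*log2(M-1) = 0.442178 + 0.231292 + 0.789319 = 1.4628

1.4628 bits


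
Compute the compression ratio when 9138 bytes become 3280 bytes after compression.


Ratio = original / compressed = 9138 / 3280 = 2.786

2.786


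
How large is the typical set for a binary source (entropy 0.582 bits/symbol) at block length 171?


log2|A_typical| = nH = 171 * 0.582 = 99.522, so |A_typical| ~ 2^99.522 = 9.101e+29

9.101e+29


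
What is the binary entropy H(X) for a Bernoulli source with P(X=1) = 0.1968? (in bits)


H = -p*log2(p) - (1-p)*log2(1-p). -0.1968*log2(0.1968) = 0.461535; -0.8032*log2(0.8032) = 0.253947. H = 0.461535 + 0.253947 = 0.7155

0.7155 bits


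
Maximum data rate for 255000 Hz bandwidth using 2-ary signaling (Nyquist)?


Rate = 2 * B * log2(M) = 2 * 255000 * 1.0 = 510000.0

510000.0 bps


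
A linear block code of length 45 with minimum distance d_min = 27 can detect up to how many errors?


Detection capability = d_min - 1 = 27 - 1 = 26

26 errors


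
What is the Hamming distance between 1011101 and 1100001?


Count differing positions: . ^ ^ ^ ^ . . = 4 differences

4


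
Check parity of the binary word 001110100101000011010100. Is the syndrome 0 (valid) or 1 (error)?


Syndrome = XOR of all bits = 0 XOR 0 XOR 1 XOR 1 XOR 1 XOR 0 XOR 1 XOR 0 XOR 0 XOR 1 XOR 0 XOR 1 XOR 0 XOR 0 XOR 0 XOR 0 XOR 1 XOR 1 XOR 0 XOR 1 XOR 0 XOR 1 XOR 0 XOR 0 = 0

0


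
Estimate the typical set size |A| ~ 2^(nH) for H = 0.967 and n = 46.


log2|A_typical| = nH = 46 * 0.967 = 44.482, so |A_typical| ~ 2^44.482 = 2.457e+13

2.457e+13


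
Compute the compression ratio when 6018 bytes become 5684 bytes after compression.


Ratio = original / compressed = 6018 / 5684 = 1.0588

1.0588


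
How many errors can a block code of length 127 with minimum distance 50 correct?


Correction capability = floor((d-1)/2) = floor((50-1)/2) = 24

24 errors


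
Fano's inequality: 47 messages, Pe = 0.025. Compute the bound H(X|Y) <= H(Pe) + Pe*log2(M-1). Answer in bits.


H(Pe) = -Pe*log2(Pe) - (1-Pe)*log2(1-Pe) = -0.025*log2(0.025) - 0.975*log2(0.975) = 0.133048 + 0.035613 = 0.1687. Pe*log2(M-1) = 0.025*log2(46) = 0.138089. Bound = H(Pe) + Pe*log2(M-1) = 0.133048 + 0.035613 + 0.138089 = 0.3067

0.3067 bits


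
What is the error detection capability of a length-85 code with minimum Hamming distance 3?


Detection capability = d_min - 1 = 3 - 1 = 2

2 errors


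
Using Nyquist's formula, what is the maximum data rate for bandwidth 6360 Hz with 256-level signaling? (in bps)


Rate = 2 * B * log2(M) = 2 * 6360 * 8.0 = 101760.0

101760.0 bps


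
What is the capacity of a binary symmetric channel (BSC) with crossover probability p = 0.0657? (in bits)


H(p) = -p*log2(p) - (1-p)*log2(1-p) = -0.0657*log2(0.0657) - 0.9343*log2(0.9343) = 0.258067 + 0.091601 = 0.3497. C = 1 - H(p) = 1 - 0.3497 = 0.6503

0.6503 bits


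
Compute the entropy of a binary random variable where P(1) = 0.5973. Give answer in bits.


H = -p*log2(p) - (1-p)*log2(1-p). -0.5973*log2(0.5973) = 0.444076; -0.4027*log2(0.4027) = 0.528432. H = 0.444076 + 0.528432 = 0.9725

0.9725 bits


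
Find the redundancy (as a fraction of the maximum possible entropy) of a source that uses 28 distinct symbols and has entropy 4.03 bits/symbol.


H_max = log2(K) = log2(28) = 4.8074 bits/symbol. Redundancy = 1 - H/H_max = 1 - 4.03/4.8074 = 1 - 0.8383 = 0.1617

0.1617


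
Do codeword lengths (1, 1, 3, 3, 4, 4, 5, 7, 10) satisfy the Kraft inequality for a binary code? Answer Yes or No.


Kraft sum = sum(2^(-l_i)) = 1.415, need <= 1. Result: violated (a binary prefix-free code with these lengths cannot exist)

No


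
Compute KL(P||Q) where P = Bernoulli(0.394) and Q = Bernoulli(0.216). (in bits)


KL = p*log2(p/q) + (1-p)*log2((1-p)/(1-q)) = 0.394*log2(0.394/0.216) + 0.606*log2(0.606/0.784) = 0.1165

0.1165 bits


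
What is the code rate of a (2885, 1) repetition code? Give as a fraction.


Rate = k/n = 1/2885

1/2885


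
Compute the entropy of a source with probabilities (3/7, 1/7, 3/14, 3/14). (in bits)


H = -sum(p_i * log2(p_i)). Terms: -(3/7)*log2(3/7) = 0.523882; -(1/7)*log2(1/7) = 0.401051; -(3/14)*log2(3/14) = 0.476227; -(3/14)*log2(3/14) = 0.476227. H = 0.523882 + 0.401051 + 0.476227 + 0.476227 = 1.8774

1.8774 bits


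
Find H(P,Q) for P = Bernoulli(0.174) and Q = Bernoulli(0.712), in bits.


H(P,Q) = -p*log2(q) - (1-p)*log2(1-q). -0.174*log2(0.712) = 0.085269; -0.826*log2(0.288) = 1.483380. H(P,Q) = 0.085269 + 1.483380 = 1.5686

1.5686 bits


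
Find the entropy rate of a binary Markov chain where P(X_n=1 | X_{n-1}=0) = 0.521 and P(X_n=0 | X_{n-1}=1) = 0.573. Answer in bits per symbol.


Stationary distribution: pi_0 = p10/(p01+p10) = 0.5238, pi_1 = 0.4762. Entropy rate H' = pi_0*H(p01) + pi_1*H(p10) = 0.5238*0.9987 + 0.4762*0.9846 = 0.992

0.992 bits/symbol


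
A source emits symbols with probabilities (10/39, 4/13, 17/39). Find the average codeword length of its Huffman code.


Huffman construction (repeatedly merge the two least-probable nodes; each merge adds 1 bit to every symbol beneath it): 10/39 + 4/13 = 22/39; 17/39 + 22/39 = 1. Resulting codeword lengths (in the order the probabilities were given): (2, 2, 1). L_avg = sum(p_i * l_i) = 10/39*2 + 4/13*2 + 17/39*1 = 61/39 = 1.5641

1.5641 bits


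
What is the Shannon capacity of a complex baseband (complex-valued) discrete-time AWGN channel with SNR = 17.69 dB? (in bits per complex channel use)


SNR_linear = 10^(17.69/10) = 58.7489; C = log2(1 + SNR_linear) = log2(1 + 58.7489) = 5.9008

5.9008 bits/channel use


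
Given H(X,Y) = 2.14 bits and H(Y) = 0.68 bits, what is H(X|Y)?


H(X|Y) = H(X,Y) - H(Y) = 2.14 - 0.68 = 1.46

1.46 bits


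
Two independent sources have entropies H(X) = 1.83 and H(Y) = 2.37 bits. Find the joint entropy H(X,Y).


For independent variables, H(X,Y) = H(X) + H(Y) = 1.83 + 2.37 = 4.2

4.2 bits


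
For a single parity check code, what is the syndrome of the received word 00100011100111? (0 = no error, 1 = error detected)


Syndrome = XOR of all bits = 0 XOR 0 XOR 1 XOR 0 XOR 0 XOR 0 XOR 1 XOR 1 XOR 1 XOR 0 XOR 0 XOR 1 XOR 1 XOR 1 = 1

1


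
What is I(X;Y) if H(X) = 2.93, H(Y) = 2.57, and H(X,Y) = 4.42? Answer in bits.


I(X;Y) = H(X) + H(Y) - H(X,Y) = 2.93 + 2.57 - 4.42 = 1.08

1.08 bits


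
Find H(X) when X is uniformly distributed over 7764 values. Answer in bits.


H = log2(n) = log2(7764) = 12.9226

12.9226 bits


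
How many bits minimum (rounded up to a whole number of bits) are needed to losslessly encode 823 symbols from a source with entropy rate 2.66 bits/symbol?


Minimum bits >= n * H = 823 * 2.66 = 2189.18, rounded up to a whole number of bits = 2190

2190 bits


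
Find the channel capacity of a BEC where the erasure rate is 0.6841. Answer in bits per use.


C = 1 - epsilon = 1 - 0.6841 = 0.3159

0.3159 bits


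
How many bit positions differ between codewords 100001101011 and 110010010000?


Count differing positions: . ^ . . ^ ^ ^ ^ ^ . ^ ^ = 8 differences

8


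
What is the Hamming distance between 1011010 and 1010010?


Count differing positions: . . . ^ . . . = 1 differences

1


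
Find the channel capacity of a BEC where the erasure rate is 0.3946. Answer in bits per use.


C = 1 - epsilon = 1 - 0.3946 = 0.6054

0.6054 bits


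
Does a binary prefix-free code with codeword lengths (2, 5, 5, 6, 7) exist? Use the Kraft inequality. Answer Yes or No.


Kraft sum = sum(2^(-l_i)) = 0.3359, need <= 1. Result: satisfied (a binary prefix-free code with these lengths exists)

Yes


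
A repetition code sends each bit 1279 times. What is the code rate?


Rate = k/n = 1/1279

1/1279


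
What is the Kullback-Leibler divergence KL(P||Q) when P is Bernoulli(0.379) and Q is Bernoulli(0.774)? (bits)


KL = p*log2(p/q) + (1-p)*log2((1-p)/(1-q)) = 0.379*log2(0.379/0.774) + 0.621*log2(0.621/0.226) = 0.5152

0.5152 bits


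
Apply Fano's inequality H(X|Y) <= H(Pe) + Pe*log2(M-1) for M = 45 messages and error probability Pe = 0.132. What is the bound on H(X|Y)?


H(Pe) = -Pe*log2(Pe) - (1-Pe)*log2(1-Pe) = -0.132*log2(0.132) - 0.868*log2(0.868) = 0.385624 + 0.177274 = 0.5629. Pe*log2(M-1) = 0.132*log2(44) = 0.720645. Bound = H(Pe) + Pe*log2(M-1) = 0.385624 + 0.177274 + 0.720645 = 1.2835

1.2835 bits


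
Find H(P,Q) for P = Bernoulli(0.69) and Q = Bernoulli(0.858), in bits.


H(P,Q) = -p*log2(q) - (1-p)*log2(1-q). -0.69*log2(0.858) = 0.152456; -0.31*log2(0.142) = 0.872972. H(P,Q) = 0.152456 + 0.872972 = 1.0254

1.0254 bits


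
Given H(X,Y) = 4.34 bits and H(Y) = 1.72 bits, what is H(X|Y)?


H(X|Y) = H(X,Y) - H(Y) = 4.34 - 1.72 = 2.62

2.62 bits


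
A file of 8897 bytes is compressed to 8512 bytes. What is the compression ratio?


Ratio = original / compressed = 8897 / 8512 = 1.0452

1.0452


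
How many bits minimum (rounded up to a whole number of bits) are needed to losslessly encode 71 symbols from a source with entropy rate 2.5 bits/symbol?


Minimum bits >= n * H = 71 * 2.5 = 177.5, rounded up to a whole number of bits = 178

178 bits


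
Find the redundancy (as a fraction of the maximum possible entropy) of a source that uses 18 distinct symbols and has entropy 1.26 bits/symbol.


H_max = log2(K) = log2(18) = 4.1699 bits/symbol. Redundancy = 1 - H/H_max = 1 - 1.26/4.1699 = 1 - 0.3022 = 0.6978

0.6978


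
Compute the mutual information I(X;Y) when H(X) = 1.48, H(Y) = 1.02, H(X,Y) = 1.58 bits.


I(X;Y) = H(X) + H(Y) - H(X,Y) = 1.48 + 1.02 - 1.58 = 0.92

0.92 bits


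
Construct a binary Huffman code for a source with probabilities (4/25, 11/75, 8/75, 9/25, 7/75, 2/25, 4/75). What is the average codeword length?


Huffman construction (repeatedly merge the two least-probable nodes; each merge adds 1 bit to every symbol beneath it): 4/75 + 2/25 = 2/15; 7/75 + 8/75 = 1/5; 2/15 + 11/75 = 7/25; 4/25 + 1/5 = 9/25; 7/25 + 9/25 = 16/25; 9/25 + 16/25 = 1. Resulting codeword lengths (in the order the probabilities were given): (2, 3, 3, 2, 3, 4, 4). L_avg = sum(p_i * l_i) = 4/25*2 + 11/75*3 + 8/75*3 + 9/25*2 + 7/75*3 + 2/25*4 + 4/75*4 = 196/75 = 2.6133

2.6133 bits


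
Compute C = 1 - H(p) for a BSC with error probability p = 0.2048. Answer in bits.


H(p) = -p*log2(p) - (1-p)*log2(1-p) = -0.2048*log2(0.2048) - 0.7952*log2(0.7952) = 0.468523 + 0.262901 = 0.7314. C = 1 - H(p) = 1 - 0.7314 = 0.2686

0.2686 bits


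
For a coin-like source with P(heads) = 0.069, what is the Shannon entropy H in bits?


H = -p*log2(p) - (1-p)*log2(1-p). -0.069*log2(0.069) = 0.266151; -0.931*log2(0.931) = 0.096030. H = 0.266151 + 0.096030 = 0.3622

0.3622 bits


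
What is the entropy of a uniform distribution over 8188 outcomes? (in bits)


H = log2(n) = log2(8188) = 12.9993

12.9993 bits


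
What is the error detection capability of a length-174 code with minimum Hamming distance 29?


Detection capability = d_min - 1 = 29 - 1 = 28

28 errors


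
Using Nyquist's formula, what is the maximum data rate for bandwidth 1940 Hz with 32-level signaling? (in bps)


Rate = 2 * B * log2(M) = 2 * 1940 * 5.0 = 19400.0

19400.0 bps


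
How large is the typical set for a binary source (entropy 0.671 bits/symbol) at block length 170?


log2|A_typical| = nH = 170 * 0.671 = 114.07, so |A_typical| ~ 2^114.07 = 2.180e+34

2.180e+34


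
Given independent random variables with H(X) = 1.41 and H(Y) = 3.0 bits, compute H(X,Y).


For independent variables, H(X,Y) = H(X) + H(Y) = 1.41 + 3.0 = 4.41

4.41 bits


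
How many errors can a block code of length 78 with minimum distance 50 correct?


Correction capability = floor((d-1)/2) = floor((50-1)/2) = 24

24 errors


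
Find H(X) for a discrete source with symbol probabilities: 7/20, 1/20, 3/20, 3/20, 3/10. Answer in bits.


H = -sum(p_i * log2(p_i)). Terms: -(7/20)*log2(7/20) = 0.530101; -(1/20)*log2(1/20) = 0.216096; -(3/20)*log2(3/20) = 0.410545; -(3/20)*log2(3/20) = 0.410545; -(3/10)*log2(3/10) = 0.521090. H = 0.530101 + 0.216096 + 0.410545 + 0.410545 + 0.521090 = 2.0884

2.0884 bits


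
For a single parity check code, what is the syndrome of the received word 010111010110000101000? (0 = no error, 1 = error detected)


Syndrome = XOR of all bits = 0 XOR 1 XOR 0 XOR 1 XOR 1 XOR 1 XOR 0 XOR 1 XOR 0 XOR 1 XOR 1 XOR 0 XOR 0 XOR 0 XOR 0 XOR 1 XOR 0 XOR 1 XOR 0 XOR 0 XOR 0 = 1

1


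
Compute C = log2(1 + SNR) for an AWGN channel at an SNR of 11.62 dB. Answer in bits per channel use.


SNR_linear = 10^(11.62/10) = 14.5211; C = log2(1 + SNR_linear) = log2(1 + 14.5211) = 3.9562

3.9562 bits/channel use


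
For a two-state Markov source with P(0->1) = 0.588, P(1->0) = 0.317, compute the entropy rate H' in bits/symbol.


Stationary distribution: pi_0 = p10/(p01+p10) = 0.3503, pi_1 = 0.6497. Entropy rate H' = pi_0*H(p01) + pi_1*H(p10) = 0.3503*0.9775 + 0.6497*0.9011 = 0.9279

0.9279 bits/symbol


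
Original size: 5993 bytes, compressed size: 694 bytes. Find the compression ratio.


Ratio = original / compressed = 5993 / 694 = 8.6354

8.6354


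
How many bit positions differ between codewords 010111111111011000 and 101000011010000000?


Count differing positions: ^ ^ ^ ^ ^ ^ ^ . . ^ . ^ . ^ ^ . . . = 11 differences

11


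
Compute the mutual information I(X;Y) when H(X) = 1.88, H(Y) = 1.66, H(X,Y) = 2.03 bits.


I(X;Y) = H(X) + H(Y) - H(X,Y) = 1.88 + 1.66 - 2.03 = 1.51

1.51 bits


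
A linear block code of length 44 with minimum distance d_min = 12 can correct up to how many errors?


Correction capability = floor((d-1)/2) = floor((12-1)/2) = 5

5 errors


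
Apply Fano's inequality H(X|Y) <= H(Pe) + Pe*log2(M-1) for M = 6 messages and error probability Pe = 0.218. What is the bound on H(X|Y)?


H(Pe) = -Pe*log2(Pe) - (1-Pe)*log2(1-Pe) = -0.218*log2(0.218) - 0.782*log2(0.782) = 0.479077 + 0.277422 = 0.7565. Pe*log2(M-1) = 0.218*log2(5) = 0.506180. Bound = H(Pe) + Pe*log2(M-1) = 0.479077 + 0.277422 + 0.506180 = 1.2627

1.2627 bits


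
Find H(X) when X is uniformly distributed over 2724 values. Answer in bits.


H = log2(n) = log2(2724) = 11.4115

11.4115 bits


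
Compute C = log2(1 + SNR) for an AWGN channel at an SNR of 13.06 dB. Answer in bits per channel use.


SNR_linear = 10^(13.06/10) = 20.2302; C = log2(1 + SNR_linear) = log2(1 + 20.2302) = 4.408

4.408 bits/channel use


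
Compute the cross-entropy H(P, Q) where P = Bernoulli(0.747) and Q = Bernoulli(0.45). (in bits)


H(P,Q) = -p*log2(q) - (1-p)*log2(1-q). -0.747*log2(0.45) = 0.860546; -0.253*log2(0.55) = 0.218212. H(P,Q) = 0.860546 + 0.218212 = 1.0788

1.0788 bits


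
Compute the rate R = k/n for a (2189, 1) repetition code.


Rate = k/n = 1/2189

1/2189


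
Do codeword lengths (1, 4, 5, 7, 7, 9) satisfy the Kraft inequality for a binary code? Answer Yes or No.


Kraft sum = sum(2^(-l_i)) = 0.6113, need <= 1. Result: satisfied (a binary prefix-free code with these lengths exists)

Yes


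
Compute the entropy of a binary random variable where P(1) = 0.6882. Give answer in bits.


H = -p*log2(p) - (1-p)*log2(1-p). -0.6882*log2(0.6882) = 0.371009; -0.3118*log2(0.3118) = 0.524232. H = 0.371009 + 0.524232 = 0.8952

0.8952 bits


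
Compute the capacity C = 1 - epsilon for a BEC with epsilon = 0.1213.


C = 1 - epsilon = 1 - 0.1213 = 0.8787

0.8787 bits


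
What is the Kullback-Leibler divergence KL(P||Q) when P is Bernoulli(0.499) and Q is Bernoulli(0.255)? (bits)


KL = p*log2(p/q) + (1-p)*log2((1-p)/(1-q)) = 0.499*log2(0.499/0.255) + 0.501*log2(0.501/0.745) = 0.1965

0.1965 bits


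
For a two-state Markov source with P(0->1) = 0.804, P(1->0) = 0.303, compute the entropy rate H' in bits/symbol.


Stationary distribution: pi_0 = p10/(p01+p10) = 0.2737, pi_1 = 0.7263. Entropy rate H' = pi_0*H(p01) + pi_1*H(p10) = 0.2737*0.7139 + 0.7263*0.8849 = 0.8381

0.8381 bits/symbol


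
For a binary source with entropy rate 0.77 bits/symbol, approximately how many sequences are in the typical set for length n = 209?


log2|A_typical| = nH = 209 * 0.77 = 160.93, so |A_typical| ~ 2^160.93 = 2.785e+48

2.785e+48


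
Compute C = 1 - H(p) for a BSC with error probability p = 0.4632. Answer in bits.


H(p) = -p*log2(p) - (1-p)*log2(1-p) = -0.4632*log2(0.4632) - 0.5368*log2(0.5368) = 0.514288 + 0.481801 = 0.9961. C = 1 - H(p) = 1 - 0.9961 = 0.0039

0.0039 bits


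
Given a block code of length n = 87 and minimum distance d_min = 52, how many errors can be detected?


Detection capability = d_min - 1 = 52 - 1 = 51

51 errors


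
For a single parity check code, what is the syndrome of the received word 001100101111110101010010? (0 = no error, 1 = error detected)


Syndrome = XOR of all bits = 0 XOR 0 XOR 1 XOR 1 XOR 0 XOR 0 XOR 1 XOR 0 XOR 1 XOR 1 XOR 1 XOR 1 XOR 1 XOR 1 XOR 0 XOR 1 XOR 0 XOR 1 XOR 0 XOR 1 XOR 0 XOR 0 XOR 1 XOR 0 = 1

1


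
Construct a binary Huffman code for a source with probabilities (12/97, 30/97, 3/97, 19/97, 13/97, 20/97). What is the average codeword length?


Huffman construction (repeatedly merge the two least-probable nodes; each merge adds 1 bit to every symbol beneath it): 3/97 + 12/97 = 15/97; 13/97 + 15/97 = 28/97; 19/97 + 20/97 = 39/97; 28/97 + 30/97 = 58/97; 39/97 + 58/97 = 1. Resulting codeword lengths (in the order the probabilities were given): (4, 2, 4, 2, 3, 2). L_avg = sum(p_i * l_i) = 12/97*4 + 30/97*2 + 3/97*4 + 19/97*2 + 13/97*3 + 20/97*2 = 237/97 = 2.4433

2.4433 bits


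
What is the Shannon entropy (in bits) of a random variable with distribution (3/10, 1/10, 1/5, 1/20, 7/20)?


H = -sum(p_i * log2(p_i)). Terms: -(3/10)*log2(3/10) = 0.521090; -(1/10)*log2(1/10) = 0.332193; -(1/5)*log2(1/5) = 0.464386; -(1/20)*log2(1/20) = 0.216096; -(7/20)*log2(7/20) = 0.530101. H = 0.521090 + 0.332193 + 0.464386 + 0.216096 + 0.530101 = 2.0639

2.0639 bits


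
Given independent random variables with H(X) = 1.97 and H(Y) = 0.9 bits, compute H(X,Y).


For independent variables, H(X,Y) = H(X) + H(Y) = 1.97 + 0.9 = 2.87

2.87 bits


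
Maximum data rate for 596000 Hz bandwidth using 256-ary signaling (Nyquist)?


Rate = 2 * B * log2(M) = 2 * 596000 * 8.0 = 9536000.0

9536000.0 bps


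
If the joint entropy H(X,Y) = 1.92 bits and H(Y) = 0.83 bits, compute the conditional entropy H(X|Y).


H(X|Y) = H(X,Y) - H(Y) = 1.92 - 0.83 = 1.09

1.09 bits


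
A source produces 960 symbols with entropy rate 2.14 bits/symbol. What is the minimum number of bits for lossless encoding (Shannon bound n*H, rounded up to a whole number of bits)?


Minimum bits >= n * H = 960 * 2.14 = 2054.4, rounded up to a whole number of bits = 2055

2055 bits


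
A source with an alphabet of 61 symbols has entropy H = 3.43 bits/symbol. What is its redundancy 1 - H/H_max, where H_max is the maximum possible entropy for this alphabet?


H_max = log2(K) = log2(61) = 5.9307 bits/symbol. Redundancy = 1 - H/H_max = 1 - 3.43/5.9307 = 1 - 0.5783 = 0.4217

0.4217


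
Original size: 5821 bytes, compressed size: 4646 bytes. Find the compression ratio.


Ratio = original / compressed = 5821 / 4646 = 1.2529

1.2529


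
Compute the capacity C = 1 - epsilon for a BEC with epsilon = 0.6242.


C = 1 - epsilon = 1 - 0.6242 = 0.3758

0.3758 bits


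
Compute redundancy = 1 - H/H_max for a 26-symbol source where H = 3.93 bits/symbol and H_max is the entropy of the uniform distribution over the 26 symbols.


H_max = log2(K) = log2(26) = 4.7004 bits/symbol. Redundancy = 1 - H/H_max = 1 - 3.93/4.7004 = 1 - 0.8361 = 0.1639

0.1639


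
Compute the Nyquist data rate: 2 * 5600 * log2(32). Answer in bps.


Rate = 2 * B * log2(M) = 2 * 5600 * 5.0 = 56000.0

56000.0 bps


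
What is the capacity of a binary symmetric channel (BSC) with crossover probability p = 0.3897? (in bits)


H(p) = -p*log2(p) - (1-p)*log2(1-p) = -0.3897*log2(0.3897) - 0.6103*log2(0.6103) = 0.529822 + 0.434784 = 0.9646. C = 1 - H(p) = 1 - 0.9646 = 0.0354

0.0354 bits


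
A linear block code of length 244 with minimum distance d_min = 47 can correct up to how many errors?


Correction capability = floor((d-1)/2) = floor((47-1)/2) = 23

23 errors


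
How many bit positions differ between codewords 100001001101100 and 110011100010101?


Count differing positions: . ^ . . ^ . ^ . ^ ^ ^ ^ . . ^ = 8 differences

8


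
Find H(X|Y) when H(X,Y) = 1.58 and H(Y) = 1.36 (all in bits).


H(X|Y) = H(X,Y) - H(Y) = 1.58 - 1.36 = 0.22

0.22 bits


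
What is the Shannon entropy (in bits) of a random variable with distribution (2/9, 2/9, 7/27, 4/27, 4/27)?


H = -sum(p_i * log2(p_i)). Terms: -(2/9)*log2(2/9) = 0.482206; -(2/9)*log2(2/9) = 0.482206; -(7/27)*log2(7/27) = 0.504916; -(4/27)*log2(4/27) = 0.408131; -(4/27)*log2(4/27) = 0.408131. H = 0.482206 + 0.482206 + 0.504916 + 0.408131 + 0.408131 = 2.2856

2.2856 bits


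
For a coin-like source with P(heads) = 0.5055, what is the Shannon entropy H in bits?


H = -p*log2(p) - (1-p)*log2(1-p). -0.5055*log2(0.5055) = 0.497522; -0.4945*log2(0.4945) = 0.502391. H = 0.497522 + 0.502391 = 0.9999

0.9999 bits


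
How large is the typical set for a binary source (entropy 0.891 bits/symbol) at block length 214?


log2|A_typical| = nH = 214 * 0.891 = 190.674, so |A_typical| ~ 2^190.674 = 2.504e+57

2.504e+57


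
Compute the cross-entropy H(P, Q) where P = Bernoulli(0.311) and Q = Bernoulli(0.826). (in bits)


H(P,Q) = -p*log2(q) - (1-p)*log2(1-q). -0.311*log2(0.826) = 0.085770; -0.689*log2(0.174) = 1.738237. H(P,Q) = 0.085770 + 1.738237 = 1.824

1.824 bits


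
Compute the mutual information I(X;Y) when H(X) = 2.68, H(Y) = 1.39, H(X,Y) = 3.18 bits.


I(X;Y) = H(X) + H(Y) - H(X,Y) = 2.68 + 1.39 - 3.18 = 0.89

0.89 bits


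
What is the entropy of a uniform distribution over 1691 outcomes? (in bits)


H = log2(n) = log2(1691) = 10.7237

10.7237 bits


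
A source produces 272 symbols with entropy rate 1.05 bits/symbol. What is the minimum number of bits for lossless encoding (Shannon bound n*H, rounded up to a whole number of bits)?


Minimum bits >= n * H = 272 * 1.05 = 285.6, rounded up to a whole number of bits = 286

286 bits


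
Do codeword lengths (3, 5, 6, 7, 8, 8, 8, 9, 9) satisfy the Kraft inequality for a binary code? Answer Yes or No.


Kraft sum = sum(2^(-l_i)) = 0.1953, need <= 1. Result: satisfied (a binary prefix-free code with these lengths exists)

Yes


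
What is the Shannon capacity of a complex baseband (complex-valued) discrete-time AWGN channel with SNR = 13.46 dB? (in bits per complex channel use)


SNR_linear = 10^(13.46/10) = 22.182; C = log2(1 + SNR_linear) = log2(1 + 22.182) = 4.5349

4.5349 bits/channel use


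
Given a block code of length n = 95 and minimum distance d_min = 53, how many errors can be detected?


Detection capability = d_min - 1 = 53 - 1 = 52

52 errors


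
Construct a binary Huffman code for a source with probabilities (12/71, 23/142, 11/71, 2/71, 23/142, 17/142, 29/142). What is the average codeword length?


Huffman construction (repeatedly merge the two least-probable nodes; each merge adds 1 bit to every symbol beneath it): 2/71 + 17/142 = 21/142; 21/142 + 11/71 = 43/142; 23/142 + 23/142 = 23/71; 12/71 + 29/142 = 53/142; 43/142 + 23/71 = 89/142; 53/142 + 89/142 = 1. Resulting codeword lengths (in the order the probabilities were given): (2, 3, 3, 4, 3, 4, 2). L_avg = sum(p_i * l_i) = 12/71*2 + 23/142*3 + 11/71*3 + 2/71*4 + 23/142*3 + 17/142*4 + 29/142*2 = 197/71 = 2.7746

2.7746 bits


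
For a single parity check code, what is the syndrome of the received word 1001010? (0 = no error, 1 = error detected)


Syndrome = XOR of all bits = 1 XOR 0 XOR 0 XOR 1 XOR 0 XOR 1 XOR 0 = 1

1


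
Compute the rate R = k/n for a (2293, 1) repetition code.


Rate = k/n = 1/2293

1/2293


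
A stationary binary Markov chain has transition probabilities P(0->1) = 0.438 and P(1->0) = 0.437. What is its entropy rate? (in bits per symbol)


Stationary distribution: pi_0 = p10/(p01+p10) = 0.4994, pi_1 = 0.5006. Entropy rate H' = pi_0*H(p01) + pi_1*H(p10) = 0.4994*0.9889 + 0.5006*0.9885 = 0.9887

0.9887 bits/symbol


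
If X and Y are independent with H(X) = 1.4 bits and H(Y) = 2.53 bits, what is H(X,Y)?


For independent variables, H(X,Y) = H(X) + H(Y) = 1.4 + 2.53 = 3.93

3.93 bits


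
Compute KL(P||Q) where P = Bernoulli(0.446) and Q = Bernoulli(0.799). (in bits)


KL = p*log2(p/q) + (1-p)*log2((1-p)/(1-q)) = 0.446*log2(0.446/0.799) + 0.554*log2(0.554/0.201) = 0.4352

0.4352 bits


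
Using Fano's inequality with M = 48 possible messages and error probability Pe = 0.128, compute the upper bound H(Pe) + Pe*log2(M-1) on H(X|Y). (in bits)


H(Pe) = -Pe*log2(Pe) - (1-Pe)*log2(1-Pe) = -0.128*log2(0.128) - 0.872*log2(0.872) = 0.379620 + 0.172307 = 0.5519. Pe*log2(M-1) = 0.128*log2(47) = 0.710987. Bound = H(Pe) + Pe*log2(M-1) = 0.379620 + 0.172307 + 0.710987 = 1.2629

1.2629 bits


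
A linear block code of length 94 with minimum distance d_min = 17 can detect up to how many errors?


Detection capability = d_min - 1 = 17 - 1 = 16

16 errors


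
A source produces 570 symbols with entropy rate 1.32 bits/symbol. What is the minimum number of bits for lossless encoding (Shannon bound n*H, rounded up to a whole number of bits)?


Minimum bits >= n * H = 570 * 1.32 = 752.4, rounded up to a whole number of bits = 753

753 bits


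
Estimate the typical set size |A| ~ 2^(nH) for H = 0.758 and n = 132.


log2|A_typical| = nH = 132 * 0.758 = 100.056, so |A_typical| ~ 2^100.056 = 1.318e+30

1.318e+30


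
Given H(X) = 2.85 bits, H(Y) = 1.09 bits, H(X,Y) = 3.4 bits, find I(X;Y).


I(X;Y) = H(X) + H(Y) - H(X,Y) = 2.85 + 1.09 - 3.4 = 0.54

0.54 bits


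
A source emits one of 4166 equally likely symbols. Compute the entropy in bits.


H = log2(n) = log2(4166) = 12.0244

12.0244 bits


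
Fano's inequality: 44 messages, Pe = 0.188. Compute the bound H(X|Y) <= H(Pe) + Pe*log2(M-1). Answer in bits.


H(Pe) = -Pe*log2(Pe) - (1-Pe)*log2(1-Pe) = -0.188*log2(0.188) - 0.812*log2(0.812) = 0.453305 + 0.243964 = 0.6973. Pe*log2(M-1) = 0.188*log2(43) = 1.020138. Bound = H(Pe) + Pe*log2(M-1) = 0.453305 + 0.243964 + 1.020138 = 1.7174

1.7174 bits


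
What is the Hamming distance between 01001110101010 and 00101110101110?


Count differing positions: . ^ ^ . . . . . . . . ^ . . = 3 differences

3


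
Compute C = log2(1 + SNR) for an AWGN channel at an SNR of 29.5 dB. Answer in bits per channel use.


SNR_linear = 10^(29.5/10) = 891.2509; C = log2(1 + SNR_linear) = log2(1 + 891.2509) = 9.8013

9.8013 bits/channel use


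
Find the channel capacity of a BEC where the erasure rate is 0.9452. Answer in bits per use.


C = 1 - epsilon = 1 - 0.9452 = 0.0548

0.0548 bits


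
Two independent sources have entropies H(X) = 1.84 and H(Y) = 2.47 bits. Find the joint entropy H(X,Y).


For independent variables, H(X,Y) = H(X) + H(Y) = 1.84 + 2.47 = 4.31

4.31 bits


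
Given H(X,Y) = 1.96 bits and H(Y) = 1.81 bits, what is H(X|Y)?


H(X|Y) = H(X,Y) - H(Y) = 1.96 - 1.81 = 0.15

0.15 bits


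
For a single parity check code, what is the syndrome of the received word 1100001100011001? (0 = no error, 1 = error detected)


Syndrome = XOR of all bits = 1 XOR 1 XOR 0 XOR 0 XOR 0 XOR 0 XOR 1 XOR 1 XOR 0 XOR 0 XOR 0 XOR 1 XOR 1 XOR 0 XOR 0 XOR 1 = 1

1


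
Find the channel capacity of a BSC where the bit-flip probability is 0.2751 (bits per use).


H(p) = -p*log2(p) - (1-p)*log2(1-p) = -0.2751*log2(0.2751) - 0.7249*log2(0.7249) = 0.512228 + 0.336460 = 0.8487. C = 1 - H(p) = 1 - 0.8487 = 0.1513

0.1513 bits


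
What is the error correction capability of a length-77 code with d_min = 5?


Correction capability = floor((d-1)/2) = floor((5-1)/2) = 2

2 errors


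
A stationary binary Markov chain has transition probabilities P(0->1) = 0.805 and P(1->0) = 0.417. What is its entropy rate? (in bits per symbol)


Stationary distribution: pi_0 = p10/(p01+p10) = 0.3412, pi_1 = 0.6588. Entropy rate H' = pi_0*H(p01) + pi_1*H(p10) = 0.3412*0.7118 + 0.6588*0.98 = 0.8885

0.8885 bits/symbol


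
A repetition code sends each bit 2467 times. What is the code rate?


Rate = k/n = 1/2467

1/2467


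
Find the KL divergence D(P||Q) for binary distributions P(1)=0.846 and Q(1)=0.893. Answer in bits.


KL = p*log2(p/q) + (1-p)*log2((1-p)/(1-q)) = 0.846*log2(0.846/0.893) + 0.154*log2(0.154/0.107) = 0.0149

0.0149 bits


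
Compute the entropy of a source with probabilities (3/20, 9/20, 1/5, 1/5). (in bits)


H = -sum(p_i * log2(p_i)). Terms: -(3/20)*log2(3/20) = 0.410545; -(9/20)*log2(9/20) = 0.518401; -(1/5)*log2(1/5) = 0.464386; -(1/5)*log2(1/5) = 0.464386. H = 0.410545 + 0.518401 + 0.464386 + 0.464386 = 1.8577

1.8577 bits


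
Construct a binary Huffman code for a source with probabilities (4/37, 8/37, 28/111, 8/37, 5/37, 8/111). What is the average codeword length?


Huffman construction (repeatedly merge the two least-probable nodes; each merge adds 1 bit to every symbol beneath it): 8/111 + 4/37 = 20/111; 5/37 + 20/111 = 35/111; 8/37 + 8/37 = 16/37; 28/111 + 35/111 = 21/37; 16/37 + 21/37 = 1. Resulting codeword lengths (in the order the probabilities were given): (4, 2, 2, 2, 3, 4). L_avg = sum(p_i * l_i) = 4/37*4 + 8/37*2 + 28/111*2 + 8/37*2 + 5/37*3 + 8/111*4 = 277/111 = 2.4955

2.4955 bits


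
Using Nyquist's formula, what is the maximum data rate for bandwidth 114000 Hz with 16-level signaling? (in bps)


Rate = 2 * B * log2(M) = 2 * 114000 * 4.0 = 912000.0

912000.0 bps


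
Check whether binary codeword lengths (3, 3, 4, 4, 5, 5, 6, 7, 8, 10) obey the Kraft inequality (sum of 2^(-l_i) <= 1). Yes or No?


Kraft sum = sum(2^(-l_i)) = 0.4658, need <= 1. Result: satisfied (a binary prefix-free code with these lengths exists)

Yes


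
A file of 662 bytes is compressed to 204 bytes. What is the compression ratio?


Ratio = original / compressed = 662 / 204 = 3.2451

3.2451


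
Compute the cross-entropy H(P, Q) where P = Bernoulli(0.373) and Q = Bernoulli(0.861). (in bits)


H(P,Q) = -p*log2(q) - (1-p)*log2(1-q). -0.373*log2(0.861) = 0.080536; -0.627*log2(0.139) = 1.784971. H(P,Q) = 0.080536 + 1.784971 = 1.8655

1.8655 bits


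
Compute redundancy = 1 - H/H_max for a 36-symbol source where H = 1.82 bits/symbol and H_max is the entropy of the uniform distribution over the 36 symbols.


H_max = log2(K) = log2(36) = 5.1699 bits/symbol. Redundancy = 1 - H/H_max = 1 - 1.82/5.1699 = 1 - 0.352 = 0.648

0.648


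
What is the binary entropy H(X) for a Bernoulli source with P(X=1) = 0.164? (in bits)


H = -p*log2(p) - (1-p)*log2(1-p). -0.164*log2(0.164) = 0.427750; -0.836*log2(0.836) = 0.216043. H = 0.427750 + 0.216043 = 0.6438

0.6438 bits


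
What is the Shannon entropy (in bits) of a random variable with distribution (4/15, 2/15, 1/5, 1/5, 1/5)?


H = -sum(p_i * log2(p_i)). Terms: -(4/15)*log2(4/15) = 0.508504; -(2/15)*log2(2/15) = 0.387585; -(1/5)*log2(1/5) = 0.464386; -(1/5)*log2(1/5) = 0.464386; -(1/5)*log2(1/5) = 0.464386. H = 0.508504 + 0.387585 + 0.464386 + 0.464386 + 0.464386 = 2.2892

2.2892 bits


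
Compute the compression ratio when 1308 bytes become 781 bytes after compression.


Ratio = original / compressed = 1308 / 781 = 1.6748

1.6748


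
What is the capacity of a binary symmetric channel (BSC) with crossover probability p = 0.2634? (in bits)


H(p) = -p*log2(p) - (1-p)*log2(1-p) = -0.2634*log2(0.2634) - 0.7366*log2(0.7366) = 0.506959 + 0.324875 = 0.8318. C = 1 - H(p) = 1 - 0.8318 = 0.1682

0.1682 bits


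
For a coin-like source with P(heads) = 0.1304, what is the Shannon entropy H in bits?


H = -p*log2(p) - (1-p)*log2(1-p). -0.1304*log2(0.1304) = 0.383244; -0.8696*log2(0.8696) = 0.175291. H = 0.383244 + 0.175291 = 0.5585

0.5585 bits


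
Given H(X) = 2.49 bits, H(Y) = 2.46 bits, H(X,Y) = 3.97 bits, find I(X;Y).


I(X;Y) = H(X) + H(Y) - H(X,Y) = 2.49 + 2.46 - 3.97 = 0.98

0.98 bits


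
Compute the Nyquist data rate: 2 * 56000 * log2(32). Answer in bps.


Rate = 2 * B * log2(M) = 2 * 56000 * 5.0 = 560000.0

560000.0 bps


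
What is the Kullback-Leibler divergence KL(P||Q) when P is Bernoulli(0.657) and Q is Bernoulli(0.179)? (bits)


KL = p*log2(p/q) + (1-p)*log2((1-p)/(1-q)) = 0.657*log2(0.657/0.179) + 0.343*log2(0.343/0.821) = 0.8006

0.8006 bits


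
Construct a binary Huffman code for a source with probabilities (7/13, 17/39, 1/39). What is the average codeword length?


Huffman construction (repeatedly merge the two least-probable nodes; each merge adds 1 bit to every symbol beneath it): 1/39 + 17/39 = 6/13; 6/13 + 7/13 = 1. Resulting codeword lengths (in the order the probabilities were given): (1, 2, 2). L_avg = sum(p_i * l_i) = 7/13*1 + 17/39*2 + 1/39*2 = 19/13 = 1.4615

1.4615 bits


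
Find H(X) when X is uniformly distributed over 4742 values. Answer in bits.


H = log2(n) = log2(4742) = 12.2113

12.2113 bits


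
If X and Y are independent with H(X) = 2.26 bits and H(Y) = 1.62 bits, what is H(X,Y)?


For independent variables, H(X,Y) = H(X) + H(Y) = 2.26 + 1.62 = 3.88

3.88 bits


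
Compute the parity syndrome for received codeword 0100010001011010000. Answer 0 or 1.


Syndrome = XOR of all bits = 0 XOR 1 XOR 0 XOR 0 XOR 0 XOR 1 XOR 0 XOR 0 XOR 0 XOR 1 XOR 0 XOR 1 XOR 1 XOR 0 XOR 1 XOR 0 XOR 0 XOR 0 XOR 0 = 0

0


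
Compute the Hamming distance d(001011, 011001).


Count differing positions: . ^ . . ^ . = 2 differences

2


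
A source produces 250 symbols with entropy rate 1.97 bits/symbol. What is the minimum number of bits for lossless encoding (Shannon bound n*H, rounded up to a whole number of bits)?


Minimum bits >= n * H = 250 * 1.97 = 492.5, rounded up to a whole number of bits = 493

493 bits


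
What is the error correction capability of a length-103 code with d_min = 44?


Correction capability = floor((d-1)/2) = floor((44-1)/2) = 21

21 errors


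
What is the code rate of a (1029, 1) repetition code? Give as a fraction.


Rate = k/n = 1/1029

1/1029


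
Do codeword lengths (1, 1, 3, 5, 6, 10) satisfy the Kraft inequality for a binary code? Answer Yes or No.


Kraft sum = sum(2^(-l_i)) = 1.1729, need <= 1. Result: violated (a binary prefix-free code with these lengths cannot exist)

No


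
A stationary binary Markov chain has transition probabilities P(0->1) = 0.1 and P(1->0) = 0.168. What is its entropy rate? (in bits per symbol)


Stationary distribution: pi_0 = p10/(p01+p10) = 0.6269, pi_1 = 0.3731. Entropy rate H' = pi_0*H(p01) + pi_1*H(p10) = 0.6269*0.469 + 0.3731*0.6531 = 0.5377

0.5377 bits/symbol


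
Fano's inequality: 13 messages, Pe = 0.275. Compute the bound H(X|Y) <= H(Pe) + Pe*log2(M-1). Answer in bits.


H(Pe) = -Pe*log2(Pe) - (1-Pe)*log2(1-Pe) = -0.275*log2(0.275) - 0.725*log2(0.725) = 0.512187 + 0.336362 = 0.8485. Pe*log2(M-1) = 0.275*log2(12) = 0.985865. Bound = H(Pe) + Pe*log2(M-1) = 0.512187 + 0.336362 + 0.985865 = 1.8344

1.8344 bits


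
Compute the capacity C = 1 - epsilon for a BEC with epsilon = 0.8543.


C = 1 - epsilon = 1 - 0.8543 = 0.1457

0.1457 bits


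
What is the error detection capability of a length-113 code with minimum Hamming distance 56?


Detection capability = d_min - 1 = 56 - 1 = 55

55 errors
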